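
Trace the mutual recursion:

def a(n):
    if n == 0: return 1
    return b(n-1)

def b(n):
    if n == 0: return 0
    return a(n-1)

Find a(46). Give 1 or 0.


a(46) = b(45)
b(45) = a(44)
a(44) = b(43)
b(43) = a(42)
a(42) = b(41)
b(41) = a(40)
a(40) = b(39)
b(39) = a(38)
a(38) = b(37)
b(37) = a(36)
a(36) = b(35)
b(35) = a(34)
a(34) = b(33)
b(33) = a(32)
a(32) = b(31)
b(31) = a(30)
a(30) = b(29)
b(29) = a(28)
a(28) = b(27)
b(27) = a(26)
a(26) = b(25)
b(25) = a(24)
a(24) = b(23)
b(23) = a(22)
a(22) = b(21)
b(21) = a(20)
a(20) = b(19)
b(19) = a(18)
a(18) = b(17)
b(17) = a(16)
a(16) = b(15)
b(15) = a(14)
a(14) = b(13)
b(13) = a(12)
a(12) = b(11)
b(11) = a(10)
a(10) = b(9)
b(9) = a(8)
a(8) = b(7)
b(7) = a(6)
a(6) = b(5)
b(5) = a(4)
a(4) = b(3)
b(3) = a(2)
a(2) = b(1)
b(1) = a(0)
a(0) = 1  (base case)
Result: 1

1


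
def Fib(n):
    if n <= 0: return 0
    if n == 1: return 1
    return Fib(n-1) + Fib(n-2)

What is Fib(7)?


Computing Fib(7) bottom-up:
Fib(0) = 0
Fib(1) = 1
Fib(2) = Fib(1) + Fib(0) = 1 + 0 = 1
Fib(3) = Fib(2) + Fib(1) = 1 + 1 = 2
Fib(4) = Fib(3) + Fib(2) = 2 + 1 = 3
Fib(5) = Fib(4) + Fib(3) = 3 + 2 = 5
Fib(6) = Fib(5) + Fib(4) = 5 + 3 = 8
Fib(7) = Fib(6) + Fib(5) = 8 + 5 = 13

13


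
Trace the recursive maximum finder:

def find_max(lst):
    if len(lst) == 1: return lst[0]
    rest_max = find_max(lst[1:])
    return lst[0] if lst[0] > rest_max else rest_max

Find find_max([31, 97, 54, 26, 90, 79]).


find_max([31, 97, 54, 26, 90, 79]): compare 31 with find_max([97, 54, 26, 90, 79])
find_max([97, 54, 26, 90, 79]): compare 97 with find_max([54, 26, 90, 79])
find_max([54, 26, 90, 79]): compare 54 with find_max([26, 90, 79])
find_max([26, 90, 79]): compare 26 with find_max([90, 79])
find_max([90, 79]): compare 90 with find_max([79])
find_max([79]) = 79  (base case)
Compare 90 with 79 -> 90
Compare 26 with 90 -> 90
Compare 54 with 90 -> 90
Compare 97 with 90 -> 97
Compare 31 with 97 -> 97

97


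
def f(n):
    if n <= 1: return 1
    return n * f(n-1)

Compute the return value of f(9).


f(9)
= 9 * f(8)
= 9 * 8 * f(7)
= 9 * 8 * 7 * f(6)
= 9 * 8 * 7 * 6 * f(5)
= 9 * 8 * 7 * 6 * 5 * f(4)
= 9 * 8 * 7 * 6 * 5 * 4 * f(3)
= 9 * 8 * 7 * 6 * 5 * 4 * 3 * f(2)
= 9 * 8 * 7 * 6 * 5 * 4 * 3 * 2 * f(1)
= 9 * 8 * 7 * 6 * 5 * 4 * 3 * 2 * 1
= 362880

362880


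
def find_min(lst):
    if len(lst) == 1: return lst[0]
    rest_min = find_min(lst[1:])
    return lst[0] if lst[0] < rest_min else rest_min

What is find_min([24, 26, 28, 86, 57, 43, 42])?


find_min([24, 26, 28, 86, 57, 43, 42]): compare 24 with find_min([26, 28, 86, 57, 43, 42])
find_min([26, 28, 86, 57, 43, 42]): compare 26 with find_min([28, 86, 57, 43, 42])
find_min([28, 86, 57, 43, 42]): compare 28 with find_min([86, 57, 43, 42])
find_min([86, 57, 43, 42]): compare 86 with find_min([57, 43, 42])
find_min([57, 43, 42]): compare 57 with find_min([43, 42])
find_min([43, 42]): compare 43 with find_min([42])
find_min([42]) = 42  (base case)
Compare 43 with 42 -> 42
Compare 57 with 42 -> 42
Compare 86 with 42 -> 42
Compare 28 with 42 -> 28
Compare 26 with 28 -> 26
Compare 24 with 26 -> 24

24


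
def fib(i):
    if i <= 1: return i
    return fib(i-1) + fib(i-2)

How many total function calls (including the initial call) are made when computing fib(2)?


Let C(n) = total calls for fib(n)
C(0) = 1, C(1) = 1
C(2) = 1 + C(1) + C(0) = 1 + 1 + 1 = 3

3


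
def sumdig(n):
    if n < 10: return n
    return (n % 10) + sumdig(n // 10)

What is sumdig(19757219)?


sumdig(19757219) = 9 + sumdig(1975721)
sumdig(1975721) = 1 + sumdig(197572)
sumdig(197572) = 2 + sumdig(19757)
sumdig(19757) = 7 + sumdig(1975)
sumdig(1975) = 5 + sumdig(197)
sumdig(197) = 7 + sumdig(19)
sumdig(19) = 9 + sumdig(1)
sumdig(1) = 1  (base case)
Total: 9 + 1 + 2 + 7 + 5 + 7 + 9 + 1 = 41

41


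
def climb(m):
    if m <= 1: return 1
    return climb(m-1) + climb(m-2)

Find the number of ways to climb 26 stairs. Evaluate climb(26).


Building up from base cases:
climb(0) = 1
climb(1) = 1
climb(2) = climb(1) + climb(0) = 1 + 1 = 2
climb(3) = climb(2) + climb(1) = 2 + 1 = 3
climb(4) = climb(3) + climb(2) = 3 + 2 = 5
climb(5) = climb(4) + climb(3) = 5 + 3 = 8
climb(6) = climb(5) + climb(4) = 8 + 5 = 13
climb(7) = climb(6) + climb(5) = 13 + 8 = 21
climb(8) = climb(7) + climb(6) = 21 + 13 = 34
climb(9) = climb(8) + climb(7) = 34 + 21 = 55
climb(10) = climb(9) + climb(8) = 55 + 34 = 89
climb(11) = climb(10) + climb(9) = 89 + 55 = 144
climb(12) = climb(11) + climb(10) = 144 + 89 = 233
climb(13) = climb(12) + climb(11) = 233 + 144 = 377
climb(14) = climb(13) + climb(12) = 377 + 233 = 610
climb(15) = climb(14) + climb(13) = 610 + 377 = 987
climb(16) = climb(15) + climb(14) = 987 + 610 = 1597
climb(17) = climb(16) + climb(15) = 1597 + 987 = 2584
climb(18) = climb(17) + climb(16) = 2584 + 1597 = 4181
climb(19) = climb(18) + climb(17) = 4181 + 2584 = 6765
climb(20) = climb(19) + climb(18) = 6765 + 4181 = 10946
climb(21) = climb(20) + climb(19) = 10946 + 6765 = 17711
climb(22) = climb(21) + climb(20) = 17711 + 10946 = 28657
climb(23) = climb(22) + climb(21) = 28657 + 17711 = 46368
climb(24) = climb(23) + climb(22) = 46368 + 28657 = 75025
climb(25) = climb(24) + climb(23) = 75025 + 46368 = 121393
climb(26) = climb(25) + climb(24) = 121393 + 75025 = 196418

196418


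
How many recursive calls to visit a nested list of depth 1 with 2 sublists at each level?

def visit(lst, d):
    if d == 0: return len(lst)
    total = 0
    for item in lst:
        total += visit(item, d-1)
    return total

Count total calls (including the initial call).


At depth 0 (root): 1 call
At depth 1: each of 1 parents calls visit on 2 children = 2 calls
Total: 1 + 2 = 3

3


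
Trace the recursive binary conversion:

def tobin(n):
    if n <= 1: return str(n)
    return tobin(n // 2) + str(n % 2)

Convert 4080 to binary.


tobin(4080) = tobin(2040) + '0'
tobin(2040) = tobin(1020) + '0'
tobin(1020) = tobin(510) + '0'
tobin(510) = tobin(255) + '0'
tobin(255) = tobin(127) + '1'
tobin(127) = tobin(63) + '1'
tobin(63) = tobin(31) + '1'
tobin(31) = tobin(15) + '1'
tobin(15) = tobin(7) + '1'
tobin(7) = tobin(3) + '1'
tobin(3) = tobin(1) + '1'
tobin(1) = '1'  (base case)
Concatenating: '1' + '1' + '1' + '1' + '1' + '1' + '1' + '1' + '0' + '0' + '0' + '0' = '111111110000'

111111110000


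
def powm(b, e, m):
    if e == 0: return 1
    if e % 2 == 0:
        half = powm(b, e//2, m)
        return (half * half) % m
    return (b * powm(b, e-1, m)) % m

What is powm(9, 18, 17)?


powm(9, 18, 17): e is even, compute powm(9, 9, 17)
  powm(9, 9, 17): e is odd, compute powm(9, 8, 17)
    powm(9, 8, 17): e is even, compute powm(9, 4, 17)
      powm(9, 4, 17): e is even, compute powm(9, 2, 17)
        powm(9, 2, 17): e is even, compute powm(9, 1, 17)
          powm(9, 1, 17): e is odd, compute powm(9, 0, 17)
          powm(9, 0, 17) = 1
          (9 * 1) % 17 = 9
        half=9, (9*9) % 17 = 13
      half=13, (13*13) % 17 = 16
    half=16, (16*16) % 17 = 1
  (9 * 1) % 17 = 9
half=9, (9*9) % 17 = 13

13


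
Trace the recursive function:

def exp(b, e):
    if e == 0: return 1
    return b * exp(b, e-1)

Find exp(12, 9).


exp(12, 9)
= 12 * exp(12, 8)
= 12 * 12 * exp(12, 7)
= 12 * 12 * 12 * exp(12, 6)
= 12 * 12 * 12 * 12 * exp(12, 5)
= 12 * 12 * 12 * 12 * 12 * exp(12, 4)
= 12 * 12 * 12 * 12 * 12 * 12 * exp(12, 3)
= 12 * 12 * 12 * 12 * 12 * 12 * 12 * exp(12, 2)
= 12 * 12 * 12 * 12 * 12 * 12 * 12 * 12 * exp(12, 1)
= 12 * 12 * 12 * 12 * 12 * 12 * 12 * 12 * 12 * exp(12, 0)
= 12 * 12 * 12 * 12 * 12 * 12 * 12 * 12 * 12 * 1
= 5159780352

5159780352


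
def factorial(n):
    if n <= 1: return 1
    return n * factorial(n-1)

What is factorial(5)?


factorial(5)
= 5 * factorial(4)
= 5 * 4 * factorial(3)
= 5 * 4 * 3 * factorial(2)
= 5 * 4 * 3 * 2 * factorial(1)
= 5 * 4 * 3 * 2 * 1
= 120

120


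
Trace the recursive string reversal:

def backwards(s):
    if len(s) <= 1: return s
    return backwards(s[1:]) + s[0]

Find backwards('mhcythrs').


backwards('mhcythrs') = backwards('hcythrs') + 'm'
backwards('hcythrs') = backwards('cythrs') + 'h'
backwards('cythrs') = backwards('ythrs') + 'c'
backwards('ythrs') = backwards('thrs') + 'y'
backwards('thrs') = backwards('hrs') + 't'
backwards('hrs') = backwards('rs') + 'h'
backwards('rs') = backwards('s') + 'r'
backwards('s') = 's'  (base case)
Concatenating: 's' + 'r' + 'h' + 't' + 'y' + 'c' + 'h' + 'm' = 'srhtychm'

srhtychm


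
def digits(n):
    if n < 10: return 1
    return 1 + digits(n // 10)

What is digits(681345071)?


digits(681345071) = 1 + digits(68134507)
digits(68134507) = 1 + digits(6813450)
digits(6813450) = 1 + digits(681345)
digits(681345) = 1 + digits(68134)
digits(68134) = 1 + digits(6813)
digits(6813) = 1 + digits(681)
digits(681) = 1 + digits(68)
digits(68) = 1 + digits(6)
digits(6) = 1  (base case: 6 < 10)
Unwinding: 1 + 1 + 1 + 1 + 1 + 1 + 1 + 1 + 1 = 9

9


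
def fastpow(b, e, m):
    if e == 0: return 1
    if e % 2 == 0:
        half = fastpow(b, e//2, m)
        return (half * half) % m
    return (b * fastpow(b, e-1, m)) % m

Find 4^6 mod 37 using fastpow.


fastpow(4, 6, 37): e is even, compute fastpow(4, 3, 37)
  fastpow(4, 3, 37): e is odd, compute fastpow(4, 2, 37)
    fastpow(4, 2, 37): e is even, compute fastpow(4, 1, 37)
      fastpow(4, 1, 37): e is odd, compute fastpow(4, 0, 37)
        fastpow(4, 0, 37) = 1
      (4 * 1) % 37 = 4
    half=4, (4*4) % 37 = 16
  (4 * 16) % 37 = 27
half=27, (27*27) % 37 = 26

26


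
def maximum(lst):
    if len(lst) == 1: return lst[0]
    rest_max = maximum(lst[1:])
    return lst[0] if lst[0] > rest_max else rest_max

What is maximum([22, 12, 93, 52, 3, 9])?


maximum([22, 12, 93, 52, 3, 9]): compare 22 with maximum([12, 93, 52, 3, 9])
maximum([12, 93, 52, 3, 9]): compare 12 with maximum([93, 52, 3, 9])
maximum([93, 52, 3, 9]): compare 93 with maximum([52, 3, 9])
maximum([52, 3, 9]): compare 52 with maximum([3, 9])
maximum([3, 9]): compare 3 with maximum([9])
maximum([9]) = 9  (base case)
Compare 3 with 9 -> 9
Compare 52 with 9 -> 52
Compare 93 with 52 -> 93
Compare 12 with 93 -> 93
Compare 22 with 93 -> 93

93


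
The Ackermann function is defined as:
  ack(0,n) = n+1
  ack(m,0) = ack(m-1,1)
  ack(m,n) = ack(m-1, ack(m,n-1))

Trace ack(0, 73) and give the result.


ack(0, 73) = 74
Result: ack(0, 73) = 74

74


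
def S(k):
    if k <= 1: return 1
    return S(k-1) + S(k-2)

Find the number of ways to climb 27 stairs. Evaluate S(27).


Building up from base cases:
S(0) = 1
S(1) = 1
S(2) = S(1) + S(0) = 1 + 1 = 2
S(3) = S(2) + S(1) = 2 + 1 = 3
S(4) = S(3) + S(2) = 3 + 2 = 5
S(5) = S(4) + S(3) = 5 + 3 = 8
S(6) = S(5) + S(4) = 8 + 5 = 13
S(7) = S(6) + S(5) = 13 + 8 = 21
S(8) = S(7) + S(6) = 21 + 13 = 34
S(9) = S(8) + S(7) = 34 + 21 = 55
S(10) = S(9) + S(8) = 55 + 34 = 89
S(11) = S(10) + S(9) = 89 + 55 = 144
S(12) = S(11) + S(10) = 144 + 89 = 233
S(13) = S(12) + S(11) = 233 + 144 = 377
S(14) = S(13) + S(12) = 377 + 233 = 610
S(15) = S(14) + S(13) = 610 + 377 = 987
S(16) = S(15) + S(14) = 987 + 610 = 1597
S(17) = S(16) + S(15) = 1597 + 987 = 2584
S(18) = S(17) + S(16) = 2584 + 1597 = 4181
S(19) = S(18) + S(17) = 4181 + 2584 = 6765
S(20) = S(19) + S(18) = 6765 + 4181 = 10946
S(21) = S(20) + S(19) = 10946 + 6765 = 17711
S(22) = S(21) + S(20) = 17711 + 10946 = 28657
S(23) = S(22) + S(21) = 28657 + 17711 = 46368
S(24) = S(23) + S(22) = 46368 + 28657 = 75025
S(25) = S(24) + S(23) = 75025 + 46368 = 121393
S(26) = S(25) + S(24) = 121393 + 75025 = 196418
S(27) = S(26) + S(25) = 196418 + 121393 = 317811

317811


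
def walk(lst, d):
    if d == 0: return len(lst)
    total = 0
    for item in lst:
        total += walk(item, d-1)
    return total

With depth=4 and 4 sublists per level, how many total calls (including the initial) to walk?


At depth 0 (root): 1 call
At depth 1: each of 1 parents calls walk on 4 children = 4 calls
At depth 2: each of 4 parents calls walk on 4 children = 16 calls
At depth 3: each of 16 parents calls walk on 4 children = 64 calls
At depth 4: each of 64 parents calls walk on 4 children = 256 calls
Total: 1 + 4 + 16 + 64 + 256 = 341

341


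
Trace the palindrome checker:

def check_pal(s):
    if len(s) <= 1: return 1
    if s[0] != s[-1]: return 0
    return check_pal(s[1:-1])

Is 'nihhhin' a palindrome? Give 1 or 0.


check_pal('nihhhin'): s[0]='n' == s[-1]='n' -> check check_pal('ihhhi')
check_pal('ihhhi'): s[0]='i' == s[-1]='i' -> check check_pal('hhh')
check_pal('hhh'): s[0]='h' == s[-1]='h' -> check check_pal('h')
check_pal('h'): len <= 1 -> return 1  (base case)
Result: 1 (palindrome)

1


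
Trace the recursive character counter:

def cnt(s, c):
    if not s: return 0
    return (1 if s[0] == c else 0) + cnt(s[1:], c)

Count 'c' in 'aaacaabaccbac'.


s[0]='a' != 'c' -> 0
s[0]='a' != 'c' -> 0
s[0]='a' != 'c' -> 0
s[0]='c' == 'c' -> 1
s[0]='a' != 'c' -> 0
s[0]='a' != 'c' -> 0
s[0]='b' != 'c' -> 0
s[0]='a' != 'c' -> 0
s[0]='c' == 'c' -> 1
s[0]='c' == 'c' -> 1
s[0]='b' != 'c' -> 0
s[0]='a' != 'c' -> 0
s[0]='c' == 'c' -> 1
Sum: 0 + 0 + 0 + 1 + 0 + 0 + 0 + 0 + 1 + 1 + 0 + 0 + 1 = 4

4


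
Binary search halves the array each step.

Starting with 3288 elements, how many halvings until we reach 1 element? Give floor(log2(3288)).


3288 / 2 = 1644
1644 / 2 = 822
822 / 2 = 411
411 / 2 = 205
205 / 2 = 102
102 / 2 = 51
51 / 2 = 25
25 / 2 = 12
12 / 2 = 6
6 / 2 = 3
3 / 2 = 1
Reached 1 after 11 halvings

11


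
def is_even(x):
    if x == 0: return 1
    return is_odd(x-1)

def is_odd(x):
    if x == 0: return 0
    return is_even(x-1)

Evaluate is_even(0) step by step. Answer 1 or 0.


is_even(0) = 1  (base case)
Result: 1

1


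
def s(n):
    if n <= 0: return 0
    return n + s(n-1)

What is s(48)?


s(48)
= 48 + 47 + 46 + 45 + 44 + 43 + 42 + 41 + 40 + 39 + 38 + 37 + 36 + 35 + 34 + 33 + 32 + 31 + 30 + 29 + 28 + 27 + 26 + 25 + 24 + 23 + 22 + 21 + 20 + 19 + 18 + 17 + 16 + 15 + 14 + 13 + 12 + 11 + 10 + 9 + 8 + 7 + 6 + 5 + 4 + 3 + 2 + 1 + s(0)
= 48 + 47 + 46 + 45 + 44 + 43 + 42 + 41 + 40 + 39 + 38 + 37 + 36 + 35 + 34 + 33 + 32 + 31 + 30 + 29 + 28 + 27 + 26 + 25 + 24 + 23 + 22 + 21 + 20 + 19 + 18 + 17 + 16 + 15 + 14 + 13 + 12 + 11 + 10 + 9 + 8 + 7 + 6 + 5 + 4 + 3 + 2 + 1 + 0
= 1176

1176


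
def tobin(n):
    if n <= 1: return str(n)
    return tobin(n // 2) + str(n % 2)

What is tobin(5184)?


tobin(5184) = tobin(2592) + '0'
tobin(2592) = tobin(1296) + '0'
tobin(1296) = tobin(648) + '0'
tobin(648) = tobin(324) + '0'
tobin(324) = tobin(162) + '0'
tobin(162) = tobin(81) + '0'
tobin(81) = tobin(40) + '1'
tobin(40) = tobin(20) + '0'
tobin(20) = tobin(10) + '0'
tobin(10) = tobin(5) + '0'
tobin(5) = tobin(2) + '1'
tobin(2) = tobin(1) + '0'
tobin(1) = '1'  (base case)
Concatenating: '1' + '0' + '1' + '0' + '0' + '0' + '1' + '0' + '0' + '0' + '0' + '0' + '0' = '1010001000000'

1010001000000


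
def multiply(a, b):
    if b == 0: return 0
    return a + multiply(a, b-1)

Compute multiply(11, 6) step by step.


multiply(11, 6) = 11 + multiply(11, 5)
multiply(11, 5) = 11 + multiply(11, 4)
multiply(11, 4) = 11 + multiply(11, 3)
multiply(11, 3) = 11 + multiply(11, 2)
multiply(11, 2) = 11 + multiply(11, 1)
multiply(11, 1) = 11 + multiply(11, 0)
multiply(11, 0) = 0  (base case)
Total: 11 + 11 + 11 + 11 + 11 + 11 + 0 = 66

66


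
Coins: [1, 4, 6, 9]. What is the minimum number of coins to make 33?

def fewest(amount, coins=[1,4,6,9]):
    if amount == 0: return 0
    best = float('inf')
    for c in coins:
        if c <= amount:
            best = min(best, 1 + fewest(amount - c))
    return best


Building up with DP:
fewest(0) = 0
fewest(1) = min(1+fewest(0)=1+0=1) = 1
fewest(2) = min(1+fewest(1)=1+1=2) = 2
fewest(3) = min(1+fewest(2)=1+2=3) = 3
fewest(4) = min(1+fewest(3)=1+3=4, 1+fewest(0)=1+0=1) = 1
fewest(5) = min(1+fewest(4)=1+1=2, 1+fewest(1)=1+1=2) = 2
fewest(6) = min(1+fewest(5)=1+2=3, 1+fewest(2)=1+2=3, 1+fewest(0)=1+0=1) = 1
fewest(7) = min(1+fewest(6)=1+1=2, 1+fewest(3)=1+3=4, 1+fewest(1)=1+1=2) = 2
fewest(8) = min(1+fewest(7)=1+2=3, 1+fewest(4)=1+1=2, 1+fewest(2)=1+2=3) = 2
fewest(9) = min(1+fewest(8)=1+2=3, 1+fewest(5)=1+2=3, 1+fewest(3)=1+3=4, 1+fewest(0)=1+0=1) = 1
fewest(10) = min(1+fewest(9)=1+1=2, 1+fewest(6)=1+1=2, 1+fewest(4)=1+1=2, 1+fewest(1)=1+1=2) = 2
fewest(11) = min(1+fewest(10)=1+2=3, 1+fewest(7)=1+2=3, 1+fewest(5)=1+2=3, 1+fewest(2)=1+2=3) = 3
fewest(12) = min(1+fewest(11)=1+3=4, 1+fewest(8)=1+2=3, 1+fewest(6)=1+1=2, 1+fewest(3)=1+3=4) = 2
fewest(13) = min(1+fewest(12)=1+2=3, 1+fewest(9)=1+1=2, 1+fewest(7)=1+2=3, 1+fewest(4)=1+1=2) = 2
fewest(14) = min(1+fewest(13)=1+2=3, 1+fewest(10)=1+2=3, 1+fewest(8)=1+2=3, 1+fewest(5)=1+2=3) = 3
fewest(15) = min(1+fewest(14)=1+3=4, 1+fewest(11)=1+3=4, 1+fewest(9)=1+1=2, 1+fewest(6)=1+1=2) = 2
fewest(16) = min(1+fewest(15)=1+2=3, 1+fewest(12)=1+2=3, 1+fewest(10)=1+2=3, 1+fewest(7)=1+2=3) = 3
fewest(17) = min(1+fewest(16)=1+3=4, 1+fewest(13)=1+2=3, 1+fewest(11)=1+3=4, 1+fewest(8)=1+2=3) = 3
fewest(18) = min(1+fewest(17)=1+3=4, 1+fewest(14)=1+3=4, 1+fewest(12)=1+2=3, 1+fewest(9)=1+1=2) = 2
fewest(19) = min(1+fewest(18)=1+2=3, 1+fewest(15)=1+2=3, 1+fewest(13)=1+2=3, 1+fewest(10)=1+2=3) = 3
fewest(20) = min(1+fewest(19)=1+3=4, 1+fewest(16)=1+3=4, 1+fewest(14)=1+3=4, 1+fewest(11)=1+3=4) = 4
fewest(21) = min(1+fewest(20)=1+4=5, 1+fewest(17)=1+3=4, 1+fewest(15)=1+2=3, 1+fewest(12)=1+2=3) = 3
fewest(22) = min(1+fewest(21)=1+3=4, 1+fewest(18)=1+2=3, 1+fewest(16)=1+3=4, 1+fewest(13)=1+2=3) = 3
fewest(23) = min(1+fewest(22)=1+3=4, 1+fewest(19)=1+3=4, 1+fewest(17)=1+3=4, 1+fewest(14)=1+3=4) = 4
fewest(24) = min(1+fewest(23)=1+4=5, 1+fewest(20)=1+4=5, 1+fewest(18)=1+2=3, 1+fewest(15)=1+2=3) = 3
fewest(25) = min(1+fewest(24)=1+3=4, 1+fewest(21)=1+3=4, 1+fewest(19)=1+3=4, 1+fewest(16)=1+3=4) = 4
fewest(26) = min(1+fewest(25)=1+4=5, 1+fewest(22)=1+3=4, 1+fewest(20)=1+4=5, 1+fewest(17)=1+3=4) = 4
fewest(27) = min(1+fewest(26)=1+4=5, 1+fewest(23)=1+4=5, 1+fewest(21)=1+3=4, 1+fewest(18)=1+2=3) = 3
fewest(28) = min(1+fewest(27)=1+3=4, 1+fewest(24)=1+3=4, 1+fewest(22)=1+3=4, 1+fewest(19)=1+3=4) = 4
fewest(29) = min(1+fewest(28)=1+4=5, 1+fewest(25)=1+4=5, 1+fewest(23)=1+4=5, 1+fewest(20)=1+4=5) = 5
fewest(30) = min(1+fewest(29)=1+5=6, 1+fewest(26)=1+4=5, 1+fewest(24)=1+3=4, 1+fewest(21)=1+3=4) = 4
fewest(31) = min(1+fewest(30)=1+4=5, 1+fewest(27)=1+3=4, 1+fewest(25)=1+4=5, 1+fewest(22)=1+3=4) = 4
fewest(32) = min(1+fewest(31)=1+4=5, 1+fewest(28)=1+4=5, 1+fewest(26)=1+4=5, 1+fewest(23)=1+4=5) = 5
fewest(33) = min(1+fewest(32)=1+5=6, 1+fewest(29)=1+5=6, 1+fewest(27)=1+3=4, 1+fewest(24)=1+3=4) = 4

4


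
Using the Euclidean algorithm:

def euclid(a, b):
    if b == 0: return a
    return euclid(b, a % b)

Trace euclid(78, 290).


euclid(78, 290) = euclid(290, 78)
euclid(290, 78) = euclid(78, 56)
euclid(78, 56) = euclid(56, 22)
euclid(56, 22) = euclid(22, 12)
euclid(22, 12) = euclid(12, 10)
euclid(12, 10) = euclid(10, 2)
euclid(10, 2) = euclid(2, 0)
euclid(2, 0) = 2  (base case)

2


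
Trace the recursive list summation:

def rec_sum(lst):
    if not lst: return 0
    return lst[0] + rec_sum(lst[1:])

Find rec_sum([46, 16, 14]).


rec_sum([46, 16, 14]) = 46 + rec_sum([16, 14])
rec_sum([16, 14]) = 16 + rec_sum([14])
rec_sum([14]) = 14 + rec_sum([])
rec_sum([]) = 0  (base case)
Total: 46 + 16 + 14 + 0 = 76

76


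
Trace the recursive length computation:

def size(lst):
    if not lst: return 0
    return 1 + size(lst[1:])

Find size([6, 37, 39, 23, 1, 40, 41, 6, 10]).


size([6, 37, 39, 23, 1, 40, 41, 6, 10]) = 1 + size([37, 39, 23, 1, 40, 41, 6, 10])
size([37, 39, 23, 1, 40, 41, 6, 10]) = 1 + size([39, 23, 1, 40, 41, 6, 10])
size([39, 23, 1, 40, 41, 6, 10]) = 1 + size([23, 1, 40, 41, 6, 10])
size([23, 1, 40, 41, 6, 10]) = 1 + size([1, 40, 41, 6, 10])
size([1, 40, 41, 6, 10]) = 1 + size([40, 41, 6, 10])
size([40, 41, 6, 10]) = 1 + size([41, 6, 10])
size([41, 6, 10]) = 1 + size([6, 10])
size([6, 10]) = 1 + size([10])
size([10]) = 1 + size([])
size([]) = 0  (base case)
Unwinding: 1 + 1 + 1 + 1 + 1 + 1 + 1 + 1 + 1 + 0 = 9

9


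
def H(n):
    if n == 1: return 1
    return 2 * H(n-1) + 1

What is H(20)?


H(20) = 2 * H(19) + 1
H(19) = 2 * H(18) + 1
H(18) = 2 * H(17) + 1
H(17) = 2 * H(16) + 1
H(16) = 2 * H(15) + 1
H(15) = 2 * H(14) + 1
H(14) = 2 * H(13) + 1
H(13) = 2 * H(12) + 1
H(12) = 2 * H(11) + 1
H(11) = 2 * H(10) + 1
H(10) = 2 * H(9) + 1
H(9) = 2 * H(8) + 1
H(8) = 2 * H(7) + 1
H(7) = 2 * H(6) + 1
H(6) = 2 * H(5) + 1
H(5) = 2 * H(4) + 1
H(4) = 2 * H(3) + 1
H(3) = 2 * H(2) + 1
H(2) = 2 * H(1) + 1
H(1) = 1  (base case)
H(2) = 2 * 1 + 1 = 3
H(3) = 2 * 3 + 1 = 7
H(4) = 2 * 7 + 1 = 15
H(5) = 2 * 15 + 1 = 31
H(6) = 2 * 31 + 1 = 63
H(7) = 2 * 63 + 1 = 127
H(8) = 2 * 127 + 1 = 255
H(9) = 2 * 255 + 1 = 511
H(10) = 2 * 511 + 1 = 1023
H(11) = 2 * 1023 + 1 = 2047
H(12) = 2 * 2047 + 1 = 4095
H(13) = 2 * 4095 + 1 = 8191
H(14) = 2 * 8191 + 1 = 16383
H(15) = 2 * 16383 + 1 = 32767
H(16) = 2 * 32767 + 1 = 65535
H(17) = 2 * 65535 + 1 = 131071
H(18) = 2 * 131071 + 1 = 262143
H(19) = 2 * 262143 + 1 = 524287
H(20) = 2 * 524287 + 1 = 1048575

1048575


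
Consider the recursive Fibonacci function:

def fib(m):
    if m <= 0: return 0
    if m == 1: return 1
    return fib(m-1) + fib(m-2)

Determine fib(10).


Computing fib(10) bottom-up:
fib(0) = 0
fib(1) = 1
fib(2) = fib(1) + fib(0) = 1 + 0 = 1
fib(3) = fib(2) + fib(1) = 1 + 1 = 2
fib(4) = fib(3) + fib(2) = 2 + 1 = 3
fib(5) = fib(4) + fib(3) = 3 + 2 = 5
fib(6) = fib(5) + fib(4) = 5 + 3 = 8
fib(7) = fib(6) + fib(5) = 8 + 5 = 13
fib(8) = fib(7) + fib(6) = 13 + 8 = 21
fib(9) = fib(8) + fib(7) = 21 + 13 = 34
fib(10) = fib(9) + fib(8) = 34 + 21 = 55

55


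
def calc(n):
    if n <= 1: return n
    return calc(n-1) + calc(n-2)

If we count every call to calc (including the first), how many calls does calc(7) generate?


Let C(n) = total calls for calc(n)
C(0) = 1, C(1) = 1
C(2) = 1 + C(1) + C(0) = 1 + 1 + 1 = 3
C(3) = 1 + C(2) + C(1) = 1 + 3 + 1 = 5
C(4) = 1 + C(3) + C(2) = 1 + 5 + 3 = 9
C(5) = 1 + C(4) + C(3) = 1 + 9 + 5 = 15
C(6) = 1 + C(5) + C(4) = 1 + 15 + 9 = 25
C(7) = 1 + C(6) + C(5) = 1 + 25 + 15 = 41

41


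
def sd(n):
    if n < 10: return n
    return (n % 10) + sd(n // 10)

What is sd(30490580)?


sd(30490580) = 0 + sd(3049058)
sd(3049058) = 8 + sd(304905)
sd(304905) = 5 + sd(30490)
sd(30490) = 0 + sd(3049)
sd(3049) = 9 + sd(304)
sd(304) = 4 + sd(30)
sd(30) = 0 + sd(3)
sd(3) = 3  (base case)
Total: 0 + 8 + 5 + 0 + 9 + 4 + 0 + 3 = 29

29


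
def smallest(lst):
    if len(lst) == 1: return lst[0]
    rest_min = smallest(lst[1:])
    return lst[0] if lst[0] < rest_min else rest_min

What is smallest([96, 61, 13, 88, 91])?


smallest([96, 61, 13, 88, 91]): compare 96 with smallest([61, 13, 88, 91])
smallest([61, 13, 88, 91]): compare 61 with smallest([13, 88, 91])
smallest([13, 88, 91]): compare 13 with smallest([88, 91])
smallest([88, 91]): compare 88 with smallest([91])
smallest([91]) = 91  (base case)
Compare 88 with 91 -> 88
Compare 13 with 88 -> 13
Compare 61 with 13 -> 13
Compare 96 with 13 -> 13

13


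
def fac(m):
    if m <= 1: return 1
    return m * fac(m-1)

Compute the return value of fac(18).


fac(18)
= 18 * fac(17)
= 18 * 17 * fac(16)
= 18 * 17 * 16 * fac(15)
= 18 * 17 * 16 * 15 * fac(14)
= 18 * 17 * 16 * 15 * 14 * fac(13)
= 18 * 17 * 16 * 15 * 14 * 13 * fac(12)
= 18 * 17 * 16 * 15 * 14 * 13 * 12 * fac(11)
= 18 * 17 * 16 * 15 * 14 * 13 * 12 * 11 * fac(10)
= 18 * 17 * 16 * 15 * 14 * 13 * 12 * 11 * 10 * fac(9)
= 18 * 17 * 16 * 15 * 14 * 13 * 12 * 11 * 10 * 9 * fac(8)
= 18 * 17 * 16 * 15 * 14 * 13 * 12 * 11 * 10 * 9 * 8 * fac(7)
= 18 * 17 * 16 * 15 * 14 * 13 * 12 * 11 * 10 * 9 * 8 * 7 * fac(6)
= 18 * 17 * 16 * 15 * 14 * 13 * 12 * 11 * 10 * 9 * 8 * 7 * 6 * fac(5)
= 18 * 17 * 16 * 15 * 14 * 13 * 12 * 11 * 10 * 9 * 8 * 7 * 6 * 5 * fac(4)
= 18 * 17 * 16 * 15 * 14 * 13 * 12 * 11 * 10 * 9 * 8 * 7 * 6 * 5 * 4 * fac(3)
= 18 * 17 * 16 * 15 * 14 * 13 * 12 * 11 * 10 * 9 * 8 * 7 * 6 * 5 * 4 * 3 * fac(2)
= 18 * 17 * 16 * 15 * 14 * 13 * 12 * 11 * 10 * 9 * 8 * 7 * 6 * 5 * 4 * 3 * 2 * fac(1)
= 18 * 17 * 16 * 15 * 14 * 13 * 12 * 11 * 10 * 9 * 8 * 7 * 6 * 5 * 4 * 3 * 2 * 1
= 6402373705728000

6402373705728000


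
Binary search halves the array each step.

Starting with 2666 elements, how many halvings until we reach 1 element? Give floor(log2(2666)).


2666 / 2 = 1333
1333 / 2 = 666
666 / 2 = 333
333 / 2 = 166
166 / 2 = 83
83 / 2 = 41
41 / 2 = 20
20 / 2 = 10
10 / 2 = 5
5 / 2 = 2
2 / 2 = 1
Reached 1 after 11 halvings

11


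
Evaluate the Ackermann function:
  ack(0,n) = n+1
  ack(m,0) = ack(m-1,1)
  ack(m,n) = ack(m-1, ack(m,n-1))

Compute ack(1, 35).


ack(1, 35) = ack(0, ack(1, 34))
  ack(1, 34) = ack(0, ack(1, 33))
    ack(1, 33) = ack(0, ack(1, 32))
      ack(1, 32) = ack(0, ack(1, 31))
        ack(1, 31) = ack(0, ack(1, 30))
          ack(1, 30) = ack(0, ack(1, 29))
          ack(1, 29) = ack(0, ack(1, 28))
          ack(1, 28) = ack(0, ack(1, 27))
          ack(1, 27) = ack(0, ack(1, 26))
          ack(1, 26) = ack(0, ack(1, 25))
          ack(1, 25) = ack(0, ack(1, 24))
          ack(1, 24) = ack(0, ack(1, 23))
          ack(1, 23) = ack(0, ack(1, 22))
          ack(1, 22) = ack(0, ack(1, 21))
          ack(1, 21) = ack(0, ack(1, 20))
          ack(1, 20) = ack(0, ack(1, 19))
          ack(1, 19) = ack(0, ack(1, 18))
          ack(1, 18) = ack(0, ack(1, 17))
          ack(1, 17) = ack(0, ack(1, 16))
          ack(1, 16) = ack(0, ack(1, 15))
          ack(1, 15) = ack(0, ack(1, 14))
          ack(1, 14) = ack(0, ack(1, 13))
          ack(1, 13) = ack(0, ack(1, 12))
          ack(1, 12) = ack(0, ack(1, 11))
          ack(1, 11) = ack(0, ack(1, 10))
... (trace truncated)
Result: ack(1, 35) = 37

37


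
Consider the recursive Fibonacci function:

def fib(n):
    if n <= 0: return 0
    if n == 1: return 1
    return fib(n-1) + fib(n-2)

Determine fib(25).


Computing fib(25) bottom-up:
fib(0) = 0
fib(1) = 1
fib(2) = fib(1) + fib(0) = 1 + 0 = 1
fib(3) = fib(2) + fib(1) = 1 + 1 = 2
fib(4) = fib(3) + fib(2) = 2 + 1 = 3
fib(5) = fib(4) + fib(3) = 3 + 2 = 5
fib(6) = fib(5) + fib(4) = 5 + 3 = 8
fib(7) = fib(6) + fib(5) = 8 + 5 = 13
fib(8) = fib(7) + fib(6) = 13 + 8 = 21
fib(9) = fib(8) + fib(7) = 21 + 13 = 34
fib(10) = fib(9) + fib(8) = 34 + 21 = 55
fib(11) = fib(10) + fib(9) = 55 + 34 = 89
fib(12) = fib(11) + fib(10) = 89 + 55 = 144
fib(13) = fib(12) + fib(11) = 144 + 89 = 233
fib(14) = fib(13) + fib(12) = 233 + 144 = 377
fib(15) = fib(14) + fib(13) = 377 + 233 = 610
fib(16) = fib(15) + fib(14) = 610 + 377 = 987
fib(17) = fib(16) + fib(15) = 987 + 610 = 1597
fib(18) = fib(17) + fib(16) = 1597 + 987 = 2584
fib(19) = fib(18) + fib(17) = 2584 + 1597 = 4181
fib(20) = fib(19) + fib(18) = 4181 + 2584 = 6765
fib(21) = fib(20) + fib(19) = 6765 + 4181 = 10946
fib(22) = fib(21) + fib(20) = 10946 + 6765 = 17711
fib(23) = fib(22) + fib(21) = 17711 + 10946 = 28657
fib(24) = fib(23) + fib(22) = 28657 + 17711 = 46368
fib(25) = fib(24) + fib(23) = 46368 + 28657 = 75025

75025


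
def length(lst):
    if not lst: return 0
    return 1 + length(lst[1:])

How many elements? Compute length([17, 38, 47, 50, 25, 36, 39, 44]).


length([17, 38, 47, 50, 25, 36, 39, 44]) = 1 + length([38, 47, 50, 25, 36, 39, 44])
length([38, 47, 50, 25, 36, 39, 44]) = 1 + length([47, 50, 25, 36, 39, 44])
length([47, 50, 25, 36, 39, 44]) = 1 + length([50, 25, 36, 39, 44])
length([50, 25, 36, 39, 44]) = 1 + length([25, 36, 39, 44])
length([25, 36, 39, 44]) = 1 + length([36, 39, 44])
length([36, 39, 44]) = 1 + length([39, 44])
length([39, 44]) = 1 + length([44])
length([44]) = 1 + length([])
length([]) = 0  (base case)
Unwinding: 1 + 1 + 1 + 1 + 1 + 1 + 1 + 1 + 0 = 8

8


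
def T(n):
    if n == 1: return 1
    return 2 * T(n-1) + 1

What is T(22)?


T(22) = 2 * T(21) + 1
T(21) = 2 * T(20) + 1
T(20) = 2 * T(19) + 1
T(19) = 2 * T(18) + 1
T(18) = 2 * T(17) + 1
T(17) = 2 * T(16) + 1
T(16) = 2 * T(15) + 1
T(15) = 2 * T(14) + 1
T(14) = 2 * T(13) + 1
T(13) = 2 * T(12) + 1
T(12) = 2 * T(11) + 1
T(11) = 2 * T(10) + 1
T(10) = 2 * T(9) + 1
T(9) = 2 * T(8) + 1
T(8) = 2 * T(7) + 1
T(7) = 2 * T(6) + 1
T(6) = 2 * T(5) + 1
T(5) = 2 * T(4) + 1
T(4) = 2 * T(3) + 1
T(3) = 2 * T(2) + 1
T(2) = 2 * T(1) + 1
T(1) = 1  (base case)
T(2) = 2 * 1 + 1 = 3
T(3) = 2 * 3 + 1 = 7
T(4) = 2 * 7 + 1 = 15
T(5) = 2 * 15 + 1 = 31
T(6) = 2 * 31 + 1 = 63
T(7) = 2 * 63 + 1 = 127
T(8) = 2 * 127 + 1 = 255
T(9) = 2 * 255 + 1 = 511
T(10) = 2 * 511 + 1 = 1023
T(11) = 2 * 1023 + 1 = 2047
T(12) = 2 * 2047 + 1 = 4095
T(13) = 2 * 4095 + 1 = 8191
T(14) = 2 * 8191 + 1 = 16383
T(15) = 2 * 16383 + 1 = 32767
T(16) = 2 * 32767 + 1 = 65535
T(17) = 2 * 65535 + 1 = 131071
T(18) = 2 * 131071 + 1 = 262143
T(19) = 2 * 262143 + 1 = 524287
T(20) = 2 * 524287 + 1 = 1048575
T(21) = 2 * 1048575 + 1 = 2097151
T(22) = 2 * 2097151 + 1 = 4194303

4194303


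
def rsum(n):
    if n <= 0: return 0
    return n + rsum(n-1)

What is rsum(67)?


rsum(67)
= 67 + 66 + 65 + 64 + 63 + 62 + 61 + 60 + 59 + 58 + 57 + 56 + 55 + 54 + 53 + 52 + 51 + 50 + 49 + 48 + 47 + 46 + 45 + 44 + 43 + 42 + 41 + 40 + 39 + 38 + 37 + 36 + 35 + 34 + 33 + 32 + 31 + 30 + 29 + 28 + 27 + 26 + 25 + 24 + 23 + 22 + 21 + 20 + 19 + 18 + 17 + 16 + 15 + 14 + 13 + 12 + 11 + 10 + 9 + 8 + 7 + 6 + 5 + 4 + 3 + 2 + 1 + rsum(0)
= 67 + 66 + 65 + 64 + 63 + 62 + 61 + 60 + 59 + 58 + 57 + 56 + 55 + 54 + 53 + 52 + 51 + 50 + 49 + 48 + 47 + 46 + 45 + 44 + 43 + 42 + 41 + 40 + 39 + 38 + 37 + 36 + 35 + 34 + 33 + 32 + 31 + 30 + 29 + 28 + 27 + 26 + 25 + 24 + 23 + 22 + 21 + 20 + 19 + 18 + 17 + 16 + 15 + 14 + 13 + 12 + 11 + 10 + 9 + 8 + 7 + 6 + 5 + 4 + 3 + 2 + 1 + 0
= 2278

2278


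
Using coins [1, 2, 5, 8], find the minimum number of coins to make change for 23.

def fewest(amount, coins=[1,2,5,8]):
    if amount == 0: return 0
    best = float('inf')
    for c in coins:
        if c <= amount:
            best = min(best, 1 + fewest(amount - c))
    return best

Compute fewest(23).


Building up with DP:
fewest(0) = 0
fewest(1) = min(1+fewest(0)=1+0=1) = 1
fewest(2) = min(1+fewest(1)=1+1=2, 1+fewest(0)=1+0=1) = 1
fewest(3) = min(1+fewest(2)=1+1=2, 1+fewest(1)=1+1=2) = 2
fewest(4) = min(1+fewest(3)=1+2=3, 1+fewest(2)=1+1=2) = 2
fewest(5) = min(1+fewest(4)=1+2=3, 1+fewest(3)=1+2=3, 1+fewest(0)=1+0=1) = 1
fewest(6) = min(1+fewest(5)=1+1=2, 1+fewest(4)=1+2=3, 1+fewest(1)=1+1=2) = 2
fewest(7) = min(1+fewest(6)=1+2=3, 1+fewest(5)=1+1=2, 1+fewest(2)=1+1=2) = 2
fewest(8) = min(1+fewest(7)=1+2=3, 1+fewest(6)=1+2=3, 1+fewest(3)=1+2=3, 1+fewest(0)=1+0=1) = 1
fewest(9) = min(1+fewest(8)=1+1=2, 1+fewest(7)=1+2=3, 1+fewest(4)=1+2=3, 1+fewest(1)=1+1=2) = 2
fewest(10) = min(1+fewest(9)=1+2=3, 1+fewest(8)=1+1=2, 1+fewest(5)=1+1=2, 1+fewest(2)=1+1=2) = 2
fewest(11) = min(1+fewest(10)=1+2=3, 1+fewest(9)=1+2=3, 1+fewest(6)=1+2=3, 1+fewest(3)=1+2=3) = 3
fewest(12) = min(1+fewest(11)=1+3=4, 1+fewest(10)=1+2=3, 1+fewest(7)=1+2=3, 1+fewest(4)=1+2=3) = 3
fewest(13) = min(1+fewest(12)=1+3=4, 1+fewest(11)=1+3=4, 1+fewest(8)=1+1=2, 1+fewest(5)=1+1=2) = 2
fewest(14) = min(1+fewest(13)=1+2=3, 1+fewest(12)=1+3=4, 1+fewest(9)=1+2=3, 1+fewest(6)=1+2=3) = 3
fewest(15) = min(1+fewest(14)=1+3=4, 1+fewest(13)=1+2=3, 1+fewest(10)=1+2=3, 1+fewest(7)=1+2=3) = 3
fewest(16) = min(1+fewest(15)=1+3=4, 1+fewest(14)=1+3=4, 1+fewest(11)=1+3=4, 1+fewest(8)=1+1=2) = 2
fewest(17) = min(1+fewest(16)=1+2=3, 1+fewest(15)=1+3=4, 1+fewest(12)=1+3=4, 1+fewest(9)=1+2=3) = 3
fewest(18) = min(1+fewest(17)=1+3=4, 1+fewest(16)=1+2=3, 1+fewest(13)=1+2=3, 1+fewest(10)=1+2=3) = 3
fewest(19) = min(1+fewest(18)=1+3=4, 1+fewest(17)=1+3=4, 1+fewest(14)=1+3=4, 1+fewest(11)=1+3=4) = 4
fewest(20) = min(1+fewest(19)=1+4=5, 1+fewest(18)=1+3=4, 1+fewest(15)=1+3=4, 1+fewest(12)=1+3=4) = 4
fewest(21) = min(1+fewest(20)=1+4=5, 1+fewest(19)=1+4=5, 1+fewest(16)=1+2=3, 1+fewest(13)=1+2=3) = 3
fewest(22) = min(1+fewest(21)=1+3=4, 1+fewest(20)=1+4=5, 1+fewest(17)=1+3=4, 1+fewest(14)=1+3=4) = 4
fewest(23) = min(1+fewest(22)=1+4=5, 1+fewest(21)=1+3=4, 1+fewest(18)=1+3=4, 1+fewest(15)=1+3=4) = 4

4


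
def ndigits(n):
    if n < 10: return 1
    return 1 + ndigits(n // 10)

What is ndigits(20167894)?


ndigits(20167894) = 1 + ndigits(2016789)
ndigits(2016789) = 1 + ndigits(201678)
ndigits(201678) = 1 + ndigits(20167)
ndigits(20167) = 1 + ndigits(2016)
ndigits(2016) = 1 + ndigits(201)
ndigits(201) = 1 + ndigits(20)
ndigits(20) = 1 + ndigits(2)
ndigits(2) = 1  (base case: 2 < 10)
Unwinding: 1 + 1 + 1 + 1 + 1 + 1 + 1 + 1 = 8

8


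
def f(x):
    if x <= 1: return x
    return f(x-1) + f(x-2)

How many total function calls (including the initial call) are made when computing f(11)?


Let C(n) = total calls for f(n)
C(0) = 1, C(1) = 1
C(2) = 1 + C(1) + C(0) = 1 + 1 + 1 = 3
C(3) = 1 + C(2) + C(1) = 1 + 3 + 1 = 5
C(4) = 1 + C(3) + C(2) = 1 + 5 + 3 = 9
C(5) = 1 + C(4) + C(3) = 1 + 9 + 5 = 15
C(6) = 1 + C(5) + C(4) = 1 + 15 + 9 = 25
C(7) = 1 + C(6) + C(5) = 1 + 25 + 15 = 41
C(8) = 1 + C(7) + C(6) = 1 + 41 + 25 = 67
C(9) = 1 + C(8) + C(7) = 1 + 67 + 41 = 109
C(10) = 1 + C(9) + C(8) = 1 + 109 + 67 = 177
C(11) = 1 + C(10) + C(9) = 1 + 177 + 109 = 287

287


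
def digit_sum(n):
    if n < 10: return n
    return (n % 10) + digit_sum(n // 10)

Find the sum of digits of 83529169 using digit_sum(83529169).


digit_sum(83529169) = 9 + digit_sum(8352916)
digit_sum(8352916) = 6 + digit_sum(835291)
digit_sum(835291) = 1 + digit_sum(83529)
digit_sum(83529) = 9 + digit_sum(8352)
digit_sum(8352) = 2 + digit_sum(835)
digit_sum(835) = 5 + digit_sum(83)
digit_sum(83) = 3 + digit_sum(8)
digit_sum(8) = 8  (base case)
Total: 9 + 6 + 1 + 9 + 2 + 5 + 3 + 8 = 43

43


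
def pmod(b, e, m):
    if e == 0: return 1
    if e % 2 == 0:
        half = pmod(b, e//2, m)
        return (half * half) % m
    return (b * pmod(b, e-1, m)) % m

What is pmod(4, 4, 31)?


pmod(4, 4, 31): e is even, compute pmod(4, 2, 31)
  pmod(4, 2, 31): e is even, compute pmod(4, 1, 31)
    pmod(4, 1, 31): e is odd, compute pmod(4, 0, 31)
      pmod(4, 0, 31) = 1
    (4 * 1) % 31 = 4
  half=4, (4*4) % 31 = 16
half=16, (16*16) % 31 = 8

8


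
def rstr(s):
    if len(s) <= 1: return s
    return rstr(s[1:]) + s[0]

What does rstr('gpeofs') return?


rstr('gpeofs') = rstr('peofs') + 'g'
rstr('peofs') = rstr('eofs') + 'p'
rstr('eofs') = rstr('ofs') + 'e'
rstr('ofs') = rstr('fs') + 'o'
rstr('fs') = rstr('s') + 'f'
rstr('s') = 's'  (base case)
Concatenating: 's' + 'f' + 'o' + 'e' + 'p' + 'g' = 'sfoepg'

sfoepg


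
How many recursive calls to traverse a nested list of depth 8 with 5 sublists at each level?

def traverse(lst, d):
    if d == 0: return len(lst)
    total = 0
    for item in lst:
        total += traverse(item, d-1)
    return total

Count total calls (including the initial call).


At depth 0 (root): 1 call
At depth 1: each of 1 parents calls traverse on 5 children = 5 calls
At depth 2: each of 5 parents calls traverse on 5 children = 25 calls
At depth 3: each of 25 parents calls traverse on 5 children = 125 calls
At depth 4: each of 125 parents calls traverse on 5 children = 625 calls
At depth 5: each of 625 parents calls traverse on 5 children = 3125 calls
At depth 6: each of 3125 parents calls traverse on 5 children = 15625 calls
At depth 7: each of 15625 parents calls traverse on 5 children = 78125 calls
At depth 8: each of 78125 parents calls traverse on 5 children = 390625 calls
Total: 1 + 5 + 25 + 125 + 625 + 3125 + 15625 + 78125 + 390625 = 488281

488281


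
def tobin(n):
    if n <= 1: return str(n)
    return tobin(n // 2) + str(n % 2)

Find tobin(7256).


tobin(7256) = tobin(3628) + '0'
tobin(3628) = tobin(1814) + '0'
tobin(1814) = tobin(907) + '0'
tobin(907) = tobin(453) + '1'
tobin(453) = tobin(226) + '1'
tobin(226) = tobin(113) + '0'
tobin(113) = tobin(56) + '1'
tobin(56) = tobin(28) + '0'
tobin(28) = tobin(14) + '0'
tobin(14) = tobin(7) + '0'
tobin(7) = tobin(3) + '1'
tobin(3) = tobin(1) + '1'
tobin(1) = '1'  (base case)
Concatenating: '1' + '1' + '1' + '0' + '0' + '0' + '1' + '0' + '1' + '1' + '0' + '0' + '0' = '1110001011000'

1110001011000


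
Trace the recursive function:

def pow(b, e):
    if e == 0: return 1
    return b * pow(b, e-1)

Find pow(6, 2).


pow(6, 2)
= 6 * pow(6, 1)
= 6 * 6 * pow(6, 0)
= 6 * 6 * 1
= 36

36


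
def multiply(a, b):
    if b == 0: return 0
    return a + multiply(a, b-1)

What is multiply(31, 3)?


multiply(31, 3) = 31 + multiply(31, 2)
multiply(31, 2) = 31 + multiply(31, 1)
multiply(31, 1) = 31 + multiply(31, 0)
multiply(31, 0) = 0  (base case)
Total: 31 + 31 + 31 + 0 = 93

93


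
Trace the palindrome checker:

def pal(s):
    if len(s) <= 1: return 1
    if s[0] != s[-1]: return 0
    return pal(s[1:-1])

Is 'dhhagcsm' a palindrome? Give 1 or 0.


pal('dhhagcsm'): s[0]='d' != s[-1]='m' -> return 0
Result: 0 (not a palindrome)

0


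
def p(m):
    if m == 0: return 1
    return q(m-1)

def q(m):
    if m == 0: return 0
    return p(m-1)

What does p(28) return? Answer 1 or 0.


p(28) = q(27)
q(27) = p(26)
p(26) = q(25)
q(25) = p(24)
p(24) = q(23)
q(23) = p(22)
p(22) = q(21)
q(21) = p(20)
p(20) = q(19)
q(19) = p(18)
p(18) = q(17)
q(17) = p(16)
p(16) = q(15)
q(15) = p(14)
p(14) = q(13)
q(13) = p(12)
p(12) = q(11)
q(11) = p(10)
p(10) = q(9)
q(9) = p(8)
p(8) = q(7)
q(7) = p(6)
p(6) = q(5)
q(5) = p(4)
p(4) = q(3)
q(3) = p(2)
p(2) = q(1)
q(1) = p(0)
p(0) = 1  (base case)
Result: 1

1


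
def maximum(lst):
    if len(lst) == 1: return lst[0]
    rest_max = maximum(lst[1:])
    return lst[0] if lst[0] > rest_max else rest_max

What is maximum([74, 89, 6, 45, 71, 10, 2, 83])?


maximum([74, 89, 6, 45, 71, 10, 2, 83]): compare 74 with maximum([89, 6, 45, 71, 10, 2, 83])
maximum([89, 6, 45, 71, 10, 2, 83]): compare 89 with maximum([6, 45, 71, 10, 2, 83])
maximum([6, 45, 71, 10, 2, 83]): compare 6 with maximum([45, 71, 10, 2, 83])
maximum([45, 71, 10, 2, 83]): compare 45 with maximum([71, 10, 2, 83])
maximum([71, 10, 2, 83]): compare 71 with maximum([10, 2, 83])
maximum([10, 2, 83]): compare 10 with maximum([2, 83])
maximum([2, 83]): compare 2 with maximum([83])
maximum([83]) = 83  (base case)
Compare 2 with 83 -> 83
Compare 10 with 83 -> 83
Compare 71 with 83 -> 83
Compare 45 with 83 -> 83
Compare 6 with 83 -> 83
Compare 89 with 83 -> 89
Compare 74 with 89 -> 89

89


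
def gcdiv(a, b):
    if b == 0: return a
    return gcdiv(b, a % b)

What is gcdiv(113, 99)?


gcdiv(113, 99) = gcdiv(99, 14)
gcdiv(99, 14) = gcdiv(14, 1)
gcdiv(14, 1) = gcdiv(1, 0)
gcdiv(1, 0) = 1  (base case)

1


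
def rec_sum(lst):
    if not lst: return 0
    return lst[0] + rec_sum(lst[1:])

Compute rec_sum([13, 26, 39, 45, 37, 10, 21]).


rec_sum([13, 26, 39, 45, 37, 10, 21]) = 13 + rec_sum([26, 39, 45, 37, 10, 21])
rec_sum([26, 39, 45, 37, 10, 21]) = 26 + rec_sum([39, 45, 37, 10, 21])
rec_sum([39, 45, 37, 10, 21]) = 39 + rec_sum([45, 37, 10, 21])
rec_sum([45, 37, 10, 21]) = 45 + rec_sum([37, 10, 21])
rec_sum([37, 10, 21]) = 37 + rec_sum([10, 21])
rec_sum([10, 21]) = 10 + rec_sum([21])
rec_sum([21]) = 21 + rec_sum([])
rec_sum([]) = 0  (base case)
Total: 13 + 26 + 39 + 45 + 37 + 10 + 21 + 0 = 191

191


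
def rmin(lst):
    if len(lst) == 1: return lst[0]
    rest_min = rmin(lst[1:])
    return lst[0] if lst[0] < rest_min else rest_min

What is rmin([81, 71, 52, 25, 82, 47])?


rmin([81, 71, 52, 25, 82, 47]): compare 81 with rmin([71, 52, 25, 82, 47])
rmin([71, 52, 25, 82, 47]): compare 71 with rmin([52, 25, 82, 47])
rmin([52, 25, 82, 47]): compare 52 with rmin([25, 82, 47])
rmin([25, 82, 47]): compare 25 with rmin([82, 47])
rmin([82, 47]): compare 82 with rmin([47])
rmin([47]) = 47  (base case)
Compare 82 with 47 -> 47
Compare 25 with 47 -> 25
Compare 52 with 25 -> 25
Compare 71 with 25 -> 25
Compare 81 with 25 -> 25

25


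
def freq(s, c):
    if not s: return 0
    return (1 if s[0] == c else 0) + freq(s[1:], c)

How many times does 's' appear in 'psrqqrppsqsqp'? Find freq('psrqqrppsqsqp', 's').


s[0]='p' != 's' -> 0
s[0]='s' == 's' -> 1
s[0]='r' != 's' -> 0
s[0]='q' != 's' -> 0
s[0]='q' != 's' -> 0
s[0]='r' != 's' -> 0
s[0]='p' != 's' -> 0
s[0]='p' != 's' -> 0
s[0]='s' == 's' -> 1
s[0]='q' != 's' -> 0
s[0]='s' == 's' -> 1
s[0]='q' != 's' -> 0
s[0]='p' != 's' -> 0
Sum: 0 + 1 + 0 + 0 + 0 + 0 + 0 + 0 + 1 + 0 + 1 + 0 + 0 = 3

3


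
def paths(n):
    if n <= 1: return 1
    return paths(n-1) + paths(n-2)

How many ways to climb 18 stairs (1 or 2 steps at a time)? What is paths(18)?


Building up from base cases:
paths(0) = 1
paths(1) = 1
paths(2) = paths(1) + paths(0) = 1 + 1 = 2
paths(3) = paths(2) + paths(1) = 2 + 1 = 3
paths(4) = paths(3) + paths(2) = 3 + 2 = 5
paths(5) = paths(4) + paths(3) = 5 + 3 = 8
paths(6) = paths(5) + paths(4) = 8 + 5 = 13
paths(7) = paths(6) + paths(5) = 13 + 8 = 21
paths(8) = paths(7) + paths(6) = 21 + 13 = 34
paths(9) = paths(8) + paths(7) = 34 + 21 = 55
paths(10) = paths(9) + paths(8) = 55 + 34 = 89
paths(11) = paths(10) + paths(9) = 89 + 55 = 144
paths(12) = paths(11) + paths(10) = 144 + 89 = 233
paths(13) = paths(12) + paths(11) = 233 + 144 = 377
paths(14) = paths(13) + paths(12) = 377 + 233 = 610
paths(15) = paths(14) + paths(13) = 610 + 377 = 987
paths(16) = paths(15) + paths(14) = 987 + 610 = 1597
paths(17) = paths(16) + paths(15) = 1597 + 987 = 2584
paths(18) = paths(17) + paths(16) = 2584 + 1597 = 4181

4181
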